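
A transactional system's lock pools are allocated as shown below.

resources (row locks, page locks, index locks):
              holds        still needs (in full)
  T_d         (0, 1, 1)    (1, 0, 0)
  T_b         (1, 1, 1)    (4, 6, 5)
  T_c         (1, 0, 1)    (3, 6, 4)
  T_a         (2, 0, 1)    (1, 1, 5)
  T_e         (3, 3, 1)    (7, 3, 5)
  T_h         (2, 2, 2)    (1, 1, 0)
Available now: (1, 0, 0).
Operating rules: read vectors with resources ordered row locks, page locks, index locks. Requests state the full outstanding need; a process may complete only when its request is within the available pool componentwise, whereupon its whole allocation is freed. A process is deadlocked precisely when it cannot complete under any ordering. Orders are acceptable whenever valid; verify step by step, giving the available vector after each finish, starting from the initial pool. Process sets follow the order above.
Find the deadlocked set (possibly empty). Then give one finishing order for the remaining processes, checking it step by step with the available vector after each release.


The deadlocked set is T_b, T_c, T_a and T_e.
Key observation: index locks is the bottleneck — with T_d, T_h done the pool holds (3, 3, 3), short of every remaining need.
One completion order for the rest: T_d, T_h. Walking it through:
  pool = (1, 0, 0)
  T_d needs (1, 0, 0) <= (1, 0, 0) -> finishes; pool += (0, 1, 1) = (1, 1, 1)
  T_h needs (1, 1, 0) <= (1, 1, 1) -> finishes; pool += (2, 2, 2) = (3, 3, 3)
The blocked processes can never fit:
  blocked: T_b wants (4, 6, 5), pool (3, 3, 3) — not enough row locks, page locks and index locks
  blocked: T_c wants (3, 6, 4), pool (3, 3, 3) — not enough page locks and index locks
  blocked: T_a wants (1, 1, 5), pool (3, 3, 3) — not enough index locks
  blocked: T_e wants (7, 3, 5), pool (3, 3, 3) — not enough row locks and index locks


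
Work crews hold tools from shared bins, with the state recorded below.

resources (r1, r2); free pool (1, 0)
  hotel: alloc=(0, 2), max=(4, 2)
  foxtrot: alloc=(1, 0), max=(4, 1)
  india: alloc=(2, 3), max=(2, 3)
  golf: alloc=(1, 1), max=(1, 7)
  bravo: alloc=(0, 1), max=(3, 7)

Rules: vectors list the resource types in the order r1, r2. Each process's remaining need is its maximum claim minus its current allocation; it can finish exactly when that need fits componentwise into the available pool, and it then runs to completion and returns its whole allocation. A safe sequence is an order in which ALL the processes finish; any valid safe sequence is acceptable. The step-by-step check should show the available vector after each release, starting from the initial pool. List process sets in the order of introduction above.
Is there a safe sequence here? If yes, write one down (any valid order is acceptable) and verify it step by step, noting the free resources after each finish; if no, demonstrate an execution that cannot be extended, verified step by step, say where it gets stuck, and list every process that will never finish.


UNSAFE — no complete ordering exists.
Key observation: once india, foxtrot, hotel finish, the pool peaks at (4, 5) — and every remaining process still needs more r2 than that.
A maximal execution: india, foxtrot, hotel — then nothing else fits. Step-by-step check:
  pool = (1, 0)
  india needs (0, 0) <= (1, 0) -> finishes; pool += (2, 3) = (3, 3)
  foxtrot needs (3, 1) <= (3, 3) -> finishes; pool += (1, 0) = (4, 3)
  hotel needs (4, 0) <= (4, 3) -> finishes; pool += (0, 2) = (4, 5)
  golf still needs (0, 6) but only (4, 5) is free — short on r2
  bravo still needs (3, 6) but only (4, 5) is free — short on r2
Processes that can never finish: golf and bravo.


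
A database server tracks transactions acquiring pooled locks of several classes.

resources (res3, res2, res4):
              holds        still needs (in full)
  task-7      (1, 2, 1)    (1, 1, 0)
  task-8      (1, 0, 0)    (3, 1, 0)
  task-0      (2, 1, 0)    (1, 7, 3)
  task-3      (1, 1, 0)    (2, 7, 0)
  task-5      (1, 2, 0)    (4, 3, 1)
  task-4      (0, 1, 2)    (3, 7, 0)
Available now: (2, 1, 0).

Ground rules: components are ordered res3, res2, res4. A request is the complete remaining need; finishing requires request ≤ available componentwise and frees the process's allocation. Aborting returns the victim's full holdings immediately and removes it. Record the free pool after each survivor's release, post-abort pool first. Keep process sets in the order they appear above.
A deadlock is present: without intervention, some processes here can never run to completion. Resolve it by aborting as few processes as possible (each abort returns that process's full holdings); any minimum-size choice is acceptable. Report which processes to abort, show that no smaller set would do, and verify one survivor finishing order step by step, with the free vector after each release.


Abort task-0 and task-4.
Key observation: no ordering could ever have run task-3 before the abort of task-0 and task-4; with (2, 2, 2) back in the pool it fits at step 3.
Why nothing smaller works — every single abort fails: task-7 alone leaves task-0 blocked (short on res2 and res4); task-8 alone leaves task-0 blocked (short on res2 and res4); task-0 alone leaves task-3 blocked (short on res2); task-3 alone leaves task-0 blocked (short on res2 and res4); task-5 alone leaves task-0 blocked (short on res2 and res4); task-4 alone leaves task-0 blocked (short on res2).
Survivors finish in the order: task-7, task-5, task-3, task-8. Step-by-step check (pool after the aborts first):
  pool = (4, 3, 2)
  task-7 needs (1, 1, 0) <= (4, 3, 2) -> finishes; pool += (1, 2, 1) = (5, 5, 3)
  task-5 needs (4, 3, 1) <= (5, 5, 3) -> finishes; pool += (1, 2, 0) = (6, 7, 3)
  task-3 needs (2, 7, 0) <= (6, 7, 3) -> finishes; pool += (1, 1, 0) = (7, 8, 3)
  task-8 needs (3, 1, 0) <= (7, 8, 3) -> finishes; pool += (1, 0, 0) = (8, 8, 3)


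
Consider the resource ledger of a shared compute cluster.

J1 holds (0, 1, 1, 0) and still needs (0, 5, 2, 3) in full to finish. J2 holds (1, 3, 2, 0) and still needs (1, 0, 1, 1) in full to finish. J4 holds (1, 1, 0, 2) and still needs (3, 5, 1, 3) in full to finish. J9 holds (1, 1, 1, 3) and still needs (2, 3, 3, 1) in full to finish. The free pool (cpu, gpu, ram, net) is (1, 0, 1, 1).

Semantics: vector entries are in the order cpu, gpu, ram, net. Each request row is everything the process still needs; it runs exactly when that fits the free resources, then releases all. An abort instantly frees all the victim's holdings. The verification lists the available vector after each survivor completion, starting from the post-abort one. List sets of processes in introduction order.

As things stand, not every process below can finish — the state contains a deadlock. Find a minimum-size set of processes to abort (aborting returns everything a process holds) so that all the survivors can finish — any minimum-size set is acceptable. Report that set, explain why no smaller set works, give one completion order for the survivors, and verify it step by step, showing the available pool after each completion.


Minimum abort set: J4.
Key observation: the deadlocked J1 becomes finishable only because J4 released (1, 1, 0, 2); it completes at step 3 below.
Why nothing smaller works: aborting no one leaves the state deadlocked as given.
The survivors complete as J2, J9, J1. Walking it through (starting from the post-abort pool):
  pool = (2, 1, 1, 3)
  J2: need (1, 0, 1, 1) fits (2, 1, 1, 3); releases (1, 3, 2, 0), pool now (3, 4, 3, 3)
  J9: need (2, 3, 3, 1) fits (3, 4, 3, 3); releases (1, 1, 1, 3), pool now (4, 5, 4, 6)
  J1: need (0, 5, 2, 3) fits (4, 5, 4, 6); releases (0, 1, 1, 0), pool now (4, 6, 5, 6)


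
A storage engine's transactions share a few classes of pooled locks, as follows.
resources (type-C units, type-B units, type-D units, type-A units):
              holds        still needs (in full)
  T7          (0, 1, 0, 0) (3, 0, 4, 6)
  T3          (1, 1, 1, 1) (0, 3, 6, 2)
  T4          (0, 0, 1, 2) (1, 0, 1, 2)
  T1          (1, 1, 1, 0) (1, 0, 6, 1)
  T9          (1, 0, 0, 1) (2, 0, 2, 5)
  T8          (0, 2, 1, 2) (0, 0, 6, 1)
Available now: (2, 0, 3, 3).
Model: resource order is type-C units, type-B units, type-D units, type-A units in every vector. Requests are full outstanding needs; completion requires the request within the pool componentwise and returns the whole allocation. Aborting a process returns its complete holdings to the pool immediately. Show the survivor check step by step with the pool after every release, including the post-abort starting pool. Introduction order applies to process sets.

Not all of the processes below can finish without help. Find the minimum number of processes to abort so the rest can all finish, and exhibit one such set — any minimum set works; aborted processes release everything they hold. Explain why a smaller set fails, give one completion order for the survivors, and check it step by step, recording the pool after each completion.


Minimum abort set: T1 and T8.
Key observation: no ordering could ever have run T3 before the abort of T1 and T8; with (1, 3, 2, 2) back in the pool it fits at step 4.
Why nothing smaller works — every single abort fails: T7 alone leaves T3 blocked (short on type-B units and type-D units); T3 alone leaves T1 blocked (short on type-D units); T4 alone leaves T3 blocked (short on type-B units and type-D units); T1 alone leaves T3 blocked (short on type-B units and type-D units); T9 alone leaves T3 blocked (short on type-B units and type-D units); T8 alone leaves T3 blocked (short on type-D units).
The survivors complete as T4, T7, T9, T3. Verifying each step (starting from the post-abort pool):
  pool = (3, 3, 5, 5)
  T4: need (1, 0, 1, 2) fits (3, 3, 5, 5); releases (0, 0, 1, 2), pool now (3, 3, 6, 7)
  T7: need (3, 0, 4, 6) fits (3, 3, 6, 7); releases (0, 1, 0, 0), pool now (3, 4, 6, 7)
  T9: need (2, 0, 2, 5) fits (3, 4, 6, 7); releases (1, 0, 0, 1), pool now (4, 4, 6, 8)
  T3: need (0, 3, 6, 2) fits (4, 4, 6, 8); releases (1, 1, 1, 1), pool now (5, 5, 7, 9)


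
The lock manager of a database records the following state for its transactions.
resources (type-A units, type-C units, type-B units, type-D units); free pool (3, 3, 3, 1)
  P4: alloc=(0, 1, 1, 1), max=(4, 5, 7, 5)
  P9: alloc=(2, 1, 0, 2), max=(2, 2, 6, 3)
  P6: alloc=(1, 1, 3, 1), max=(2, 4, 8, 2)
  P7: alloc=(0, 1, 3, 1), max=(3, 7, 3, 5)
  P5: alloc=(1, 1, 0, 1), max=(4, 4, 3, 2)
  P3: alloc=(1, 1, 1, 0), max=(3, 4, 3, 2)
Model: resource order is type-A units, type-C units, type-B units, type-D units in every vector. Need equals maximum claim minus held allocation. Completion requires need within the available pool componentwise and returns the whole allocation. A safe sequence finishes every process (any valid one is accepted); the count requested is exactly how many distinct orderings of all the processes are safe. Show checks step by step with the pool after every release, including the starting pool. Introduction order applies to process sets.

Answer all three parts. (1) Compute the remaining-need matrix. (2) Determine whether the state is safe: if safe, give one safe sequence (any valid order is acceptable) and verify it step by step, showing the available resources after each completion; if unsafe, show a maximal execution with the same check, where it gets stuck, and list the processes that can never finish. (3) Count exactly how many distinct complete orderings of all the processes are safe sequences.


(1) Remaining need (order type-A units, type-C units, type-B units, type-D units):
  P4: (4, 4, 6, 4)
  P9: (0, 1, 6, 1)
  P6: (1, 3, 5, 1)
  P7: (3, 6, 0, 4)
  P5: (3, 3, 3, 1)
  P3: (2, 3, 2, 2)
(2) The state is UNSAFE.
Key observation: after P5, P3 the pool peaks at (5, 5, 4, 2), and each blocked process is short somewhere: P4 on type-B units, type-D units; P9 on type-B units; P6 on type-B units; P7 on type-C units, type-D units.
The run P5, P3 cannot be extended any further. Check, step by step:
  pool = (3, 3, 3, 1)
  P5: need (3, 3, 3, 1) fits (3, 3, 3, 1); releases (1, 1, 0, 1), pool now (4, 4, 3, 2)
  P3: need (2, 3, 2, 2) fits (4, 4, 3, 2); releases (1, 1, 1, 0), pool now (5, 5, 4, 2)
  blocked: P4 wants (4, 4, 6, 4), pool (5, 5, 4, 2) — not enough type-B units and type-D units
  blocked: P9 wants (0, 1, 6, 1), pool (5, 5, 4, 2) — not enough type-B units
  blocked: P6 wants (1, 3, 5, 1), pool (5, 5, 4, 2) — not enough type-B units
  blocked: P7 wants (3, 6, 0, 4), pool (5, 5, 4, 2) — not enough type-C units and type-D units
Never able to finish: P4, P9, P6 and P7.
(3) Exactly 0 of the possible complete orderings are safe sequences.


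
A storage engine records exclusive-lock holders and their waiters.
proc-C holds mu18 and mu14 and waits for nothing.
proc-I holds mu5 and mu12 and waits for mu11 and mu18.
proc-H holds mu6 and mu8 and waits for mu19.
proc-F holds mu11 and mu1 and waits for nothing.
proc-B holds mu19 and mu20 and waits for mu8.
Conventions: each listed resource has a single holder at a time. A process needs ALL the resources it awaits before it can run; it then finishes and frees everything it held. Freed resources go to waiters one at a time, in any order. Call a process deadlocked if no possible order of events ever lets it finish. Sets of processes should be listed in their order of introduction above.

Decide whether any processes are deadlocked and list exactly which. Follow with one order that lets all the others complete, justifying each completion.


Deadlocked: proc-H and proc-B.
Key observation: the wait chain closes on itself along proc-H -> proc-B -> proc-H; no other process is dragged down with it.
One completion order for the rest: proc-C, proc-F, proc-I.
Step-by-step check:
  run proc-C (it waits on nothing); releases mu18 and mu14
  run proc-F (it waits on nothing); releases mu11 and mu1
  run proc-I (all its waits — mu11 and mu18 — are resolved); releases mu5 and mu12


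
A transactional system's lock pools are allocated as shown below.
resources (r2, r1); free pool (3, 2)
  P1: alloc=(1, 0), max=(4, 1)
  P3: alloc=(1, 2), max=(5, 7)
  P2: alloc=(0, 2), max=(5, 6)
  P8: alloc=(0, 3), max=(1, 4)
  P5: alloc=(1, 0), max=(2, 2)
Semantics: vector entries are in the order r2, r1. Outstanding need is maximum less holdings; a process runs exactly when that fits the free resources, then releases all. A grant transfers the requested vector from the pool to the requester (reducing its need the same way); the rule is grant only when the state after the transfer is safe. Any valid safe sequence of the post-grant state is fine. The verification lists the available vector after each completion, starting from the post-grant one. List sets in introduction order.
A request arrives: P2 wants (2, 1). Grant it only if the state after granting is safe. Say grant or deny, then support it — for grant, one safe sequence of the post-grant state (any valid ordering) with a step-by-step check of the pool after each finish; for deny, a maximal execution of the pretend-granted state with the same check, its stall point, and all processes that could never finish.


DENY. Granting would leave the state unsafe.
Key observation: P8, P5 can finish, but then (2, 4) is all there is, and the blocked group's r2 demands exceed it.
On the post-grant state, P8, P5 is a maximal run — nothing extends it. Walking it through:
  pool = (1, 1)
  P8: need (1, 1) fits (1, 1); releases (0, 3), pool now (1, 4)
  P5: need (1, 2) fits (1, 4); releases (1, 0), pool now (2, 4)
  P1 still needs (3, 1) but only (2, 4) is free — short on r2
  P3 still needs (4, 5) but only (2, 4) is free — short on r2 and r1
  P2 still needs (3, 3) but only (2, 4) is free — short on r2
Had the request been granted, P1, P3 and P2 could never finish.


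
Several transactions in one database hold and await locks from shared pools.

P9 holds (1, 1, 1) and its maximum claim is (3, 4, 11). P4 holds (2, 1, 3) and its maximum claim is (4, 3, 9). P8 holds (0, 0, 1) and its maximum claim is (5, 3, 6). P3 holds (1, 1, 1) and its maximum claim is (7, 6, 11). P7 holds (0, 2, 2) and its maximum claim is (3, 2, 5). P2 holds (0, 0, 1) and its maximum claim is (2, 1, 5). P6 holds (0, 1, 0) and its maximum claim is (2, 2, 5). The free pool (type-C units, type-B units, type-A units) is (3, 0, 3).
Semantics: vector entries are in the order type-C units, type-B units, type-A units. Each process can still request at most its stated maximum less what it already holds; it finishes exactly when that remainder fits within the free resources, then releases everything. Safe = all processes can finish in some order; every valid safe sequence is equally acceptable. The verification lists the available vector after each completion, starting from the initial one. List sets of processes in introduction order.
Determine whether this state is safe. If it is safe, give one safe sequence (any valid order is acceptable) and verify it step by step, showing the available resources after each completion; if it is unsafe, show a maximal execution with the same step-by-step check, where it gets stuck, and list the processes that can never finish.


SAFE, for example via the order P7, P2, P4, P8, P6, P9, P3.
Key observation: the order's first zero-slack moment is P7 ((3, 0, 3) needed, (3, 0, 3) free — a requested resource with nothing to spare).
Check, step by step:
  pool = (3, 0, 3)
  P7: need (3, 0, 3) fits (3, 0, 3); releases (0, 2, 2), pool now (3, 2, 5)
  P2: need (2, 1, 4) fits (3, 2, 5); releases (0, 0, 1), pool now (3, 2, 6)
  P4: need (2, 2, 6) fits (3, 2, 6); releases (2, 1, 3), pool now (5, 3, 9)
  P8: need (5, 3, 5) fits (5, 3, 9); releases (0, 0, 1), pool now (5, 3, 10)
  P6: need (2, 1, 5) fits (5, 3, 10); releases (0, 1, 0), pool now (5, 4, 10)
  P9: need (2, 3, 10) fits (5, 4, 10); releases (1, 1, 1), pool now (6, 5, 11)
  P3: need (6, 5, 10) fits (6, 5, 11); releases (1, 1, 1), pool now (7, 6, 12)


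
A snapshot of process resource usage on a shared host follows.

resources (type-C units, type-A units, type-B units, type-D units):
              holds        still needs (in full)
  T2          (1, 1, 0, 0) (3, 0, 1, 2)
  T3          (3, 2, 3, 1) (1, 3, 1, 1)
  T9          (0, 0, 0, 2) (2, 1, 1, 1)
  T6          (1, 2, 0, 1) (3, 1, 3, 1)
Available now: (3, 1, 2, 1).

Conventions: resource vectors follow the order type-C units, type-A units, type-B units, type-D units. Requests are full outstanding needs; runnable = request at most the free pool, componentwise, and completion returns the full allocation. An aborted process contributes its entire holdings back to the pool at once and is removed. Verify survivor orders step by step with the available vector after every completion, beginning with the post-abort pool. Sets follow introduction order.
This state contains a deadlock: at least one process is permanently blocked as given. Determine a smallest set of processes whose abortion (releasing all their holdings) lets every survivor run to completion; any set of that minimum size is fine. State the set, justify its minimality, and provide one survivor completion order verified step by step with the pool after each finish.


Abort T6.
Key observation: before aborting T6, T3 was permanently blocked — no order could ever run it; afterwards it completes at step 3.
Minimality: the empty abort set fails — the state is deadlocked as it stands.
One survivor order: T9, T2, T3. Walking it through (post-abort pool first):
  pool = (4, 3, 2, 2)
  run T9 (needs (2, 1, 1, 1), free (4, 3, 2, 2)); after release of (0, 0, 0, 2) the pool is (4, 3, 2, 4)
  run T2 (needs (3, 0, 1, 2), free (4, 3, 2, 4)); after release of (1, 1, 0, 0) the pool is (5, 4, 2, 4)
  run T3 (needs (1, 3, 1, 1), free (5, 4, 2, 4)); after release of (3, 2, 3, 1) the pool is (8, 6, 5, 5)


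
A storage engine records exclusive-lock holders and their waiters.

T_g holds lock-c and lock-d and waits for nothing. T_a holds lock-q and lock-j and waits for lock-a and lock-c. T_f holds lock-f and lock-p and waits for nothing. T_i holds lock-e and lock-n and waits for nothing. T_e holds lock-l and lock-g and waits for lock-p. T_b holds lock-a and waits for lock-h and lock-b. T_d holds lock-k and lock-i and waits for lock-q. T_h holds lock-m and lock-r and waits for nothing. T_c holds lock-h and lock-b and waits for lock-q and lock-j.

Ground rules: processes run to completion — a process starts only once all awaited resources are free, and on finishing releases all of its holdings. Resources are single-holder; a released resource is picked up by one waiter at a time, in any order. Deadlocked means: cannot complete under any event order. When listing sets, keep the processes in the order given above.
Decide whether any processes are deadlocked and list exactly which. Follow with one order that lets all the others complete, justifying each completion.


Deadlocked set: T_a, T_b, T_d and T_c.
Key observation: along T_a -> T_b -> T_c -> T_a, each member waits on what the next one holds — a deadlock; T_d waits into the deadlock from upstream.
One completion order for the rest: T_i, T_g, T_f, T_h, T_e.
Verifying each step:
  T_i waits on nothing -> runs at once and releases lock-e and lock-n
  T_g waits on nothing -> runs at once and releases lock-c and lock-d
  T_f waits on nothing -> runs at once and releases lock-f and lock-p
  T_h waits on nothing -> runs at once and releases lock-m and lock-r
  T_e: everything it awaited (lock-p) is free; runs, freeing lock-l and lock-g


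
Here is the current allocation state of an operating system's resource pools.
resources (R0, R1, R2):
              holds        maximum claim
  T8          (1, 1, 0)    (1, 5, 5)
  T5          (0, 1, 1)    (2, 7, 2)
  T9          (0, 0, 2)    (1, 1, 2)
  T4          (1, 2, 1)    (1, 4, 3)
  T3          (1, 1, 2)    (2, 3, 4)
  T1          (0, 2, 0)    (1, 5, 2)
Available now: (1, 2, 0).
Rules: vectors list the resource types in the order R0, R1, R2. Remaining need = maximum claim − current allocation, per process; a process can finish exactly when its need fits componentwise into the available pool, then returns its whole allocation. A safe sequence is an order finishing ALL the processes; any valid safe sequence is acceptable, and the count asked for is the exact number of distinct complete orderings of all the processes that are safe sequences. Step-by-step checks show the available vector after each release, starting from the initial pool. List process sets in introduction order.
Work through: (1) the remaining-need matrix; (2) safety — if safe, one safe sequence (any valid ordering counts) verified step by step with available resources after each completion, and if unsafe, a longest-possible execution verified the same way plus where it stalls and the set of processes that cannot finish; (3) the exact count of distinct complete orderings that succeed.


(1) Need matrix, components ordered R0, R1, R2:
  T8: (0, 4, 5)
  T5: (2, 6, 1)
  T9: (1, 1, 0)
  T4: (0, 2, 2)
  T3: (1, 2, 2)
  T1: (1, 3, 2)
(2) The state is SAFE; one workable sequence: T9, T3, T4, T8, T1, T5.
Key observation: the first exact fit in this order is T9 — it needs (1, 1, 0) with (1, 2, 0) free, meeting a requested resource to the last unit.
Walking it through:
  pool = (1, 2, 0)
  run T9 (needs (1, 1, 0), free (1, 2, 0)); after release of (0, 0, 2) the pool is (1, 2, 2)
  run T3 (needs (1, 2, 2), free (1, 2, 2)); after release of (1, 1, 2) the pool is (2, 3, 4)
  run T4 (needs (0, 2, 2), free (2, 3, 4)); after release of (1, 2, 1) the pool is (3, 5, 5)
  run T8 (needs (0, 4, 5), free (3, 5, 5)); after release of (1, 1, 0) the pool is (4, 6, 5)
  run T1 (needs (1, 3, 2), free (4, 6, 5)); after release of (0, 2, 0) the pool is (4, 8, 5)
  run T5 (needs (2, 6, 1), free (4, 8, 5)); after release of (0, 1, 1) the pool is (4, 9, 6)
(3) The exact count: 13 of the possible complete orderings are safe sequences.


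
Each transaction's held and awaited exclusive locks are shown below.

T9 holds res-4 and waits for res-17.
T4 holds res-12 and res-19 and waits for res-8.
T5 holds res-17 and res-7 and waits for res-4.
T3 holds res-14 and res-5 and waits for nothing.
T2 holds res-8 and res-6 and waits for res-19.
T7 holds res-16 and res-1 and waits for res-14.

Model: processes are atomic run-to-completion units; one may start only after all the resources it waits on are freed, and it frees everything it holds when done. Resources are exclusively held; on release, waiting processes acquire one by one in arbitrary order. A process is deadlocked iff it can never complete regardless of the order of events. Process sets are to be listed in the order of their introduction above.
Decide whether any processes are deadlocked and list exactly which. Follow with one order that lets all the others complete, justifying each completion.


The deadlocked set is T9, T4, T5 and T2.
Key observation: nobody on the ring T9 -> T5 -> T9 can start until another member finishes, which never happens; T4 and T2 are caught in further circular waits.
A valid finishing order for the others: T3, T7.
Verifying each step:
  T3 waits on nothing -> runs at once and releases res-14 and res-5
  T7 waits on res-14 — all released -> runs and releases res-16 and res-1


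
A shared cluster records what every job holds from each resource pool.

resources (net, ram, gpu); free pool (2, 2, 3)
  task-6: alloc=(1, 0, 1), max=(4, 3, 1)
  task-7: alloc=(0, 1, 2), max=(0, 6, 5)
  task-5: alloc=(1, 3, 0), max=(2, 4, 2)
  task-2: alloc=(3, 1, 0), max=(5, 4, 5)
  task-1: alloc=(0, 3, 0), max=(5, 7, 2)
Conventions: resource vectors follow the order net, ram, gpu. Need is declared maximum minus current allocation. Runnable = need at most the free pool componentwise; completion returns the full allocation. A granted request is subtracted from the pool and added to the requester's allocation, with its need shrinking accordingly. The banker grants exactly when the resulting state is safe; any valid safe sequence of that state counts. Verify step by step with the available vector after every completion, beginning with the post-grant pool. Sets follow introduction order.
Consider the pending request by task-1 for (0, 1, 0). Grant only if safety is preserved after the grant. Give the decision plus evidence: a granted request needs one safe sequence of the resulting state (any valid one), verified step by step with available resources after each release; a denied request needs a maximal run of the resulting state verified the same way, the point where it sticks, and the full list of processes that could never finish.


DENY — the pretend-granted state is unsafe.
Key observation: after task-5, task-6 the pool peaks at (4, 4, 4), and each blocked process is short somewhere: task-7 on ram; task-2 on gpu; task-1 on net.
After a pretend grant, a maximal execution: task-5, task-6 — then nothing else fits. Walking it through:
  pool = (2, 1, 3)
  task-5 needs (1, 1, 2) <= (2, 1, 3) -> finishes; pool += (1, 3, 0) = (3, 4, 3)
  task-6 needs (3, 3, 0) <= (3, 4, 3) -> finishes; pool += (1, 0, 1) = (4, 4, 4)
  task-7 cannot run: need (0, 5, 3) vs free (4, 4, 4) (insufficient ram)
  task-2 cannot run: need (2, 3, 5) vs free (4, 4, 4) (insufficient gpu)
  task-1 cannot run: need (5, 3, 2) vs free (4, 4, 4) (insufficient net)
Processes that could never finish after the grant: task-7, task-2 and task-1.


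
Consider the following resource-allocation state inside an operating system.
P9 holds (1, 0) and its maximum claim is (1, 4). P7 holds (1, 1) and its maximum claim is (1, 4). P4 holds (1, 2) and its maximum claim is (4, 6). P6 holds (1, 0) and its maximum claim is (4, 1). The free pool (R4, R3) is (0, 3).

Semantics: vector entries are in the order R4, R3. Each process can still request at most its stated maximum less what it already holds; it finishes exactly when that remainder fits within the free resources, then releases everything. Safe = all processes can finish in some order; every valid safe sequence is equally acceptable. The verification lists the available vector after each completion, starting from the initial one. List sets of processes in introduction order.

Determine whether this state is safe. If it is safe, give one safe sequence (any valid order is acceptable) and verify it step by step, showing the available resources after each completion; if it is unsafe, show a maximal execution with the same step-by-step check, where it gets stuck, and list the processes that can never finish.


UNSAFE.
Key observation: after P7, P9 complete, (2, 4) is the best the pool ever gets, yet each leftover process wants more R4.
A maximal execution: P7, P9 — then nothing else fits. Check, step by step:
  pool = (0, 3)
  P7: need (0, 3) fits (0, 3); releases (1, 1), pool now (1, 4)
  P9: need (0, 4) fits (1, 4); releases (1, 0), pool now (2, 4)
  P4 cannot run: need (3, 4) vs free (2, 4) (insufficient R4)
  P6 cannot run: need (3, 1) vs free (2, 4) (insufficient R4)
Processes that can never finish: P4 and P6.


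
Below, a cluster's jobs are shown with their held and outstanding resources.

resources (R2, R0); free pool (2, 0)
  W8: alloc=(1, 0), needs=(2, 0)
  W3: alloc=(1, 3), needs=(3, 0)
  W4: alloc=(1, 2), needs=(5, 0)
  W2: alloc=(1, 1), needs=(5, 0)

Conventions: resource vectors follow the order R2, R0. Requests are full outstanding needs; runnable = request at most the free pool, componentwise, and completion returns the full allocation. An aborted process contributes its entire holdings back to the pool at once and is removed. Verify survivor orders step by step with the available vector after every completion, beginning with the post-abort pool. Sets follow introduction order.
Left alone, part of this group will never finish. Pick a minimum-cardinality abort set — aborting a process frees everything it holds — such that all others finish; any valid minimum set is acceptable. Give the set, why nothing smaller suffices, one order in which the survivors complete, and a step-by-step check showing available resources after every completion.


The answer: abort W4.
Key observation: W2 was stuck for good until W4 gave back (1, 2); in the order shown it finishes at step 3.
Why nothing smaller works: aborting no one leaves the state deadlocked as given.
One survivor order: W3, W8, W2. Check, step by step (post-abort pool first):
  pool = (3, 2)
  W3: need (3, 0) fits (3, 2); releases (1, 3), pool now (4, 5)
  W8: need (2, 0) fits (4, 5); releases (1, 0), pool now (5, 5)
  W2: need (5, 0) fits (5, 5); releases (1, 1), pool now (6, 6)


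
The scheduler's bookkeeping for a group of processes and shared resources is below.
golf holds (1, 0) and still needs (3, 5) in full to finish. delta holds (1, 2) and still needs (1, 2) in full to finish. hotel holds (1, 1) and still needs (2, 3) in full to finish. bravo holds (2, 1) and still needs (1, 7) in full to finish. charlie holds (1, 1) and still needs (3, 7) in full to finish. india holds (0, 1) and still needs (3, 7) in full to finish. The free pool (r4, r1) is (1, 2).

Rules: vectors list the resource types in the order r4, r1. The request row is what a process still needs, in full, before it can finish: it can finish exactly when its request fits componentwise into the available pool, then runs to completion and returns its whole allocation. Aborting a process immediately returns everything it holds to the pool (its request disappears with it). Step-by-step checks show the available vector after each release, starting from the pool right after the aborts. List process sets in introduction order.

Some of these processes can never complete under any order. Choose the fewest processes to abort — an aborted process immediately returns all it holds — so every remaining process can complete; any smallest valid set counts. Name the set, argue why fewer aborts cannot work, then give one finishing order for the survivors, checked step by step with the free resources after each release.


Minimum abort set: charlie and india.
Key observation: bravo could never have finished before the abort; with (1, 2) returned by charlie and india, it fits at step 3.
No one abort is enough; case by case: golf alone leaves bravo blocked (short on r1); delta alone leaves bravo blocked (short on r1); hotel alone leaves bravo blocked (short on r1); bravo alone leaves charlie blocked (short on r1); charlie alone leaves bravo blocked (short on r1); india alone leaves bravo blocked (short on r1).
Survivors finish in the order: delta, hotel, bravo, golf. Step-by-step check (pool after the aborts first):
  pool = (2, 4)
  delta needs (1, 2) <= (2, 4) -> finishes; pool += (1, 2) = (3, 6)
  hotel needs (2, 3) <= (3, 6) -> finishes; pool += (1, 1) = (4, 7)
  bravo needs (1, 7) <= (4, 7) -> finishes; pool += (2, 1) = (6, 8)
  golf needs (3, 5) <= (6, 8) -> finishes; pool += (1, 0) = (7, 8)


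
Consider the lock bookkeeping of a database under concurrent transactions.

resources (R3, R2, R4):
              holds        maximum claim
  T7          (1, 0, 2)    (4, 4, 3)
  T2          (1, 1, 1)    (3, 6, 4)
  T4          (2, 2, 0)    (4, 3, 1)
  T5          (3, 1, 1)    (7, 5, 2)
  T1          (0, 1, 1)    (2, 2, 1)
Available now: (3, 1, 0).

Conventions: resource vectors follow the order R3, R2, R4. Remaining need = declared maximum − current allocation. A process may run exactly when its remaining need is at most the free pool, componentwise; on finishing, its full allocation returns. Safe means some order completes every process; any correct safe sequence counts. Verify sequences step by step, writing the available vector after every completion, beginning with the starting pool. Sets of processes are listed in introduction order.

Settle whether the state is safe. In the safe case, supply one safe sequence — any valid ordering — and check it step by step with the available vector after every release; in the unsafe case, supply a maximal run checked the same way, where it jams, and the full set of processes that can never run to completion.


SAFE — a valid safe sequence is T1, T4, T7, T5, T2.
Key observation: the first exact fit in this order is T1 — it needs (2, 1, 0) with (3, 1, 0) free, meeting a requested resource to the last unit.
Walking it through:
  pool = (3, 1, 0)
  run T1 (needs (2, 1, 0), free (3, 1, 0)); after release of (0, 1, 1) the pool is (3, 2, 1)
  run T4 (needs (2, 1, 1), free (3, 2, 1)); after release of (2, 2, 0) the pool is (5, 4, 1)
  run T7 (needs (3, 4, 1), free (5, 4, 1)); after release of (1, 0, 2) the pool is (6, 4, 3)
  run T5 (needs (4, 4, 1), free (6, 4, 3)); after release of (3, 1, 1) the pool is (9, 5, 4)
  run T2 (needs (2, 5, 3), free (9, 5, 4)); after release of (1, 1, 1) the pool is (10, 6, 5)


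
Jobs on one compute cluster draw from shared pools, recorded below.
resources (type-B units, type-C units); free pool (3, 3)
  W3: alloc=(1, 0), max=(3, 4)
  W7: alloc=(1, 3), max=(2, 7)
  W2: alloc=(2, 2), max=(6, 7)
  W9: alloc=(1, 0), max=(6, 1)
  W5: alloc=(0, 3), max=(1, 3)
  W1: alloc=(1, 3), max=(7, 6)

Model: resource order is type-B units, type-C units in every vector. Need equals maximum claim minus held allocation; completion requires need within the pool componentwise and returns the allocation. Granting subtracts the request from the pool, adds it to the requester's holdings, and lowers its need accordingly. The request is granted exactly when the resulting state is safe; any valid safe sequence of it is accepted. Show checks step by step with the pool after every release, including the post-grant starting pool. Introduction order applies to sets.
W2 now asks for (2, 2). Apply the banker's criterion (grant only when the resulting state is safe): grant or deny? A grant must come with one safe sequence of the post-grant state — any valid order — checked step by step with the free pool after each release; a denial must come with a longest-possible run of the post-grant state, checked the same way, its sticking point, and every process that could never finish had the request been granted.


GRANT. The post-grant state is safe; one safe sequence: W5, W7, W3, W2, W9, W1.
Key observation: the grant leaves (1, 1) free — enough for W5, whose release restarts the cascade.
Check on the post-grant state, step by step:
  pool = (1, 1)
  run W5 (needs (1, 0), free (1, 1)); after release of (0, 3) the pool is (1, 4)
  run W7 (needs (1, 4), free (1, 4)); after release of (1, 3) the pool is (2, 7)
  run W3 (needs (2, 4), free (2, 7)); after release of (1, 0) the pool is (3, 7)
  run W2 (needs (2, 3), free (3, 7)); after release of (4, 4) the pool is (7, 11)
  run W9 (needs (5, 1), free (7, 11)); after release of (1, 0) the pool is (8, 11)
  run W1 (needs (6, 3), free (8, 11)); after release of (1, 3) the pool is (9, 14)


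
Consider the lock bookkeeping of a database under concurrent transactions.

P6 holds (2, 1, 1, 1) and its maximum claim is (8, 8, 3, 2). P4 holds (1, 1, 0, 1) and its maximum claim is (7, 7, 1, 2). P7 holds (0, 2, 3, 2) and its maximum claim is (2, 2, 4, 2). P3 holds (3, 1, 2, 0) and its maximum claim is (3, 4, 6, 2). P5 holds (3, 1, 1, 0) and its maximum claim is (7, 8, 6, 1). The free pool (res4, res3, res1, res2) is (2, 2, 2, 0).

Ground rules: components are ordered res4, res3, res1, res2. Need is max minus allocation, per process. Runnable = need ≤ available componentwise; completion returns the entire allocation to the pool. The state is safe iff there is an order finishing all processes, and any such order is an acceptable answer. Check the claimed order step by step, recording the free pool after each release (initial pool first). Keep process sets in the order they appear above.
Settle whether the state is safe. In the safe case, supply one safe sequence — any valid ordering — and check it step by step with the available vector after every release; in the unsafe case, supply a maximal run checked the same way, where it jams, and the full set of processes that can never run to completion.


UNSAFE.
Key observation: the wall is res3: completing P7, P3 brings the pool only to (5, 5, 7, 2), and all the rest need more.
Going as far as possible: P7, P3; after that, nothing fits. Walking it through:
  pool = (2, 2, 2, 0)
  P7: need (2, 0, 1, 0) fits (2, 2, 2, 0); releases (0, 2, 3, 2), pool now (2, 4, 5, 2)
  P3: need (0, 3, 4, 2) fits (2, 4, 5, 2); releases (3, 1, 2, 0), pool now (5, 5, 7, 2)
  blocked: P6 wants (6, 7, 2, 1), pool (5, 5, 7, 2) — not enough res4 and res3
  blocked: P4 wants (6, 6, 1, 1), pool (5, 5, 7, 2) — not enough res4 and res3
  blocked: P5 wants (4, 7, 5, 1), pool (5, 5, 7, 2) — not enough res3
Permanently blocked: P6, P4 and P5.


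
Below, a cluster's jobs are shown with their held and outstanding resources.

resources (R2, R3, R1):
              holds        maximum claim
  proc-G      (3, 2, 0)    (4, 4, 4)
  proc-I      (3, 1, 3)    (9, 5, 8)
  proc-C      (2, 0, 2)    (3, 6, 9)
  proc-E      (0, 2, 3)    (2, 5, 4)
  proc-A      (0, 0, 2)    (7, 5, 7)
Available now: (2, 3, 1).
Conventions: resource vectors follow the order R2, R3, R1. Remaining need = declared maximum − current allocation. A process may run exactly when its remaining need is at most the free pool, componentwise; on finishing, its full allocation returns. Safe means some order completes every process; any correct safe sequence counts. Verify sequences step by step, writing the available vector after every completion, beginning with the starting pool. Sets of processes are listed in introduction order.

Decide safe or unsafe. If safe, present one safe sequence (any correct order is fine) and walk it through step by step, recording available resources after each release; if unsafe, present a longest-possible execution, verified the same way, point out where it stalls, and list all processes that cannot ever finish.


UNSAFE.
Key observation: the pool after proc-E, proc-G is (5, 7, 4); every surviving request exceeds it in R1, so progress ends there.
Going as far as possible: proc-E, proc-G; after that, nothing fits. Walking it through:
  pool = (2, 3, 1)
  proc-E needs (2, 3, 1) <= (2, 3, 1) -> finishes; pool += (0, 2, 3) = (2, 5, 4)
  proc-G needs (1, 2, 4) <= (2, 5, 4) -> finishes; pool += (3, 2, 0) = (5, 7, 4)
  blocked: proc-I wants (6, 4, 5), pool (5, 7, 4) — not enough R2 and R1
  blocked: proc-C wants (1, 6, 7), pool (5, 7, 4) — not enough R1
  blocked: proc-A wants (7, 5, 5), pool (5, 7, 4) — not enough R2 and R1
Never able to finish: proc-I, proc-C and proc-A.
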